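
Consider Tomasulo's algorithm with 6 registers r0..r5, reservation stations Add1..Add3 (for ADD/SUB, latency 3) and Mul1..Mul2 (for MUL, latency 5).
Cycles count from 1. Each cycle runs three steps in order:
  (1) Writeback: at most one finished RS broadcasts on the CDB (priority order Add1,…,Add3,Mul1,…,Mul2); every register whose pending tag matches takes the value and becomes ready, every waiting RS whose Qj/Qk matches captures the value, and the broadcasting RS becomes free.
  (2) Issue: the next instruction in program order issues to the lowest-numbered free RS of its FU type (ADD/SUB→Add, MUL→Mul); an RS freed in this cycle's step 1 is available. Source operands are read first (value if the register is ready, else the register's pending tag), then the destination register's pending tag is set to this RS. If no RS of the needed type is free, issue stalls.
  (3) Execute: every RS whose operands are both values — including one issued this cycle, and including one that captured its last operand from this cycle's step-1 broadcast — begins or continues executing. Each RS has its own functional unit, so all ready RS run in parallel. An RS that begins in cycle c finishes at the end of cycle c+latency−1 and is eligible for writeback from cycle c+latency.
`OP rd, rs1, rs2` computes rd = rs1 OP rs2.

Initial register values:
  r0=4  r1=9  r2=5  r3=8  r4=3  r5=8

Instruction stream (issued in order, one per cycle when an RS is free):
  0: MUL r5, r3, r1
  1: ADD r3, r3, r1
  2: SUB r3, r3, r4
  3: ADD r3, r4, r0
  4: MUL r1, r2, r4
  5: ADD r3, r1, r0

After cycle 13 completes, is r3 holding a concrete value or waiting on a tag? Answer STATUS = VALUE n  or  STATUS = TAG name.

STATUS = VALUE 19

c1: issue MUL r5<-Mul1 | r0:4,r1:9,r2:5,r3:8,r4:3,r5:Mul1
c2: issue ADD r3<-Add1 | r0:4,r1:9,r2:5,r3:Add1,r4:3,r5:Mul1
c3: issue SUB r3<-Add2 | r0:4,r1:9,r2:5,r3:Add2,r4:3,r5:Mul1
c4: issue ADD r3<-Add3 | r0:4,r1:9,r2:5,r3:Add3,r4:3,r5:Mul1
c5: CDB Add1=17; issue MUL r1<-Mul2 | r0:4,r1:Mul2,r2:5,r3:Add3,r4:3,r5:Mul1
c6: CDB Mul1=72; issue ADD r3<-Add1 | r0:4,r1:Mul2,r2:5,r3:Add1,r4:3,r5:72
c7: CDB Add3=7 | r0:4,r1:Mul2,r2:5,r3:Add1,r4:3,r5:72
c8: CDB Add2=14 | r0:4,r1:Mul2,r2:5,r3:Add1,r4:3,r5:72
c9: - | r0:4,r1:Mul2,r2:5,r3:Add1,r4:3,r5:72
c10: CDB Mul2=15 | r0:4,r1:15,r2:5,r3:Add1,r4:3,r5:72
c11: - | r0:4,r1:15,r2:5,r3:Add1,r4:3,r5:72
c12: - | r0:4,r1:15,r2:5,r3:Add1,r4:3,r5:72
c13: CDB Add1=19 | r0:4,r1:15,r2:5,r3:19,r4:3,r5:72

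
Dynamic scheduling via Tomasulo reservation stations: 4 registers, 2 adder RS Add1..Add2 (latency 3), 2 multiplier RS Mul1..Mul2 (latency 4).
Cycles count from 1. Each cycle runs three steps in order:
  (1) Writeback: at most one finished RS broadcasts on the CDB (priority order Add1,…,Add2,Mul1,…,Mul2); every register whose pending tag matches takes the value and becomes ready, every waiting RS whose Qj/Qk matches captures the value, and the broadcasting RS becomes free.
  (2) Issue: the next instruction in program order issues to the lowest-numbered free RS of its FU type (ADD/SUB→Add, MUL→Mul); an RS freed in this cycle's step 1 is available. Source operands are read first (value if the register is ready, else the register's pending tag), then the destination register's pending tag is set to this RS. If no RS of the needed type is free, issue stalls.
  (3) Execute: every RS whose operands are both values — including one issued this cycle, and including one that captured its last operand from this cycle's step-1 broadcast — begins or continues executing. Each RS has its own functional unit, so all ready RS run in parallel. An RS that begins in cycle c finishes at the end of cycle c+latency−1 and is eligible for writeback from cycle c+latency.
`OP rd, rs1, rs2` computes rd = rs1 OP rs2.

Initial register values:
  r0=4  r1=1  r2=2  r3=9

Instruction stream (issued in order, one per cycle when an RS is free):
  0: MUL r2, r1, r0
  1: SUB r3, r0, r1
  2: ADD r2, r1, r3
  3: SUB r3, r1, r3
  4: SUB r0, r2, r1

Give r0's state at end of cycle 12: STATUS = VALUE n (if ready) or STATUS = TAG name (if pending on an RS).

STATUS = VALUE 3

cycle 1: issue MUL r2<-Mul1 // r0:4,r1:1,r2:Mul1,r3:9
cycle 2: issue SUB r3<-Add1 // r0:4,r1:1,r2:Mul1,r3:Add1
cycle 3: issue ADD r2<-Add2 // r0:4,r1:1,r2:Add2,r3:Add1
cycle 4: stall // r0:4,r1:1,r2:Add2,r3:Add1
cycle 5: CDB Add1=3; issue SUB r3<-Add1 // r0:4,r1:1,r2:Add2,r3:Add1
cycle 6: CDB Mul1=4; stall // r0:4,r1:1,r2:Add2,r3:Add1
cycle 7: stall // r0:4,r1:1,r2:Add2,r3:Add1
cycle 8: CDB Add1=-2; issue SUB r0<-Add1 // r0:Add1,r1:1,r2:Add2,r3:-2
cycle 9: CDB Add2=4 // r0:Add1,r1:1,r2:4,r3:-2
cycle 10: - // r0:Add1,r1:1,r2:4,r3:-2
cycle 11: - // r0:Add1,r1:1,r2:4,r3:-2
cycle 12: CDB Add1=3 // r0:3,r1:1,r2:4,r3:-2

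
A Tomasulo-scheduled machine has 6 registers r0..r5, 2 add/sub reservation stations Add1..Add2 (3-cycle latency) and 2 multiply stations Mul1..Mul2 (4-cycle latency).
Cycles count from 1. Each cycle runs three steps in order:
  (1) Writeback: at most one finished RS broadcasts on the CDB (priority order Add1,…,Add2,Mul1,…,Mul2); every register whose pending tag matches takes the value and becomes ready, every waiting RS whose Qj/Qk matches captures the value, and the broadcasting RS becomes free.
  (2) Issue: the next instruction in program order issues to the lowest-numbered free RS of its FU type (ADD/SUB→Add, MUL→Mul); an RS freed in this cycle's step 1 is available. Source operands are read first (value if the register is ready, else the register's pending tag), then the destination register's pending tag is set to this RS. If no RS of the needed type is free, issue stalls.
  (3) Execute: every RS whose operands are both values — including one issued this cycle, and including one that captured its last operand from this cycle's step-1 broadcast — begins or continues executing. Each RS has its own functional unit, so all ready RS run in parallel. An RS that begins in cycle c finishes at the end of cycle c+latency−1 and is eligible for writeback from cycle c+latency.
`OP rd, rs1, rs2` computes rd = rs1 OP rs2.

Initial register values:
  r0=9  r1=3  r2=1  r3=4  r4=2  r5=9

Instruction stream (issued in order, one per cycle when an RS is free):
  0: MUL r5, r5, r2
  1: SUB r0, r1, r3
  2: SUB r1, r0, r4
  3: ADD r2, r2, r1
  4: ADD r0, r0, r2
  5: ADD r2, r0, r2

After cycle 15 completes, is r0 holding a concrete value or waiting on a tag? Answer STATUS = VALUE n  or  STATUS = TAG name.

STATUS = VALUE -3

c1: issue MUL r5<-Mul1 | r0:9,r1:3,r2:1,r3:4,r4:2,r5:Mul1
c2: issue SUB r0<-Add1 | r0:Add1,r1:3,r2:1,r3:4,r4:2,r5:Mul1
c3: issue SUB r1<-Add2 | r0:Add1,r1:Add2,r2:1,r3:4,r4:2,r5:Mul1
c4: stall | r0:Add1,r1:Add2,r2:1,r3:4,r4:2,r5:Mul1
c5: CDB Add1=-1; issue ADD r2<-Add1 | r0:-1,r1:Add2,r2:Add1,r3:4,r4:2,r5:Mul1
c6: CDB Mul1=9; stall | r0:-1,r1:Add2,r2:Add1,r3:4,r4:2,r5:9
c7: stall | r0:-1,r1:Add2,r2:Add1,r3:4,r4:2,r5:9
c8: CDB Add2=-3; issue ADD r0<-Add2 | r0:Add2,r1:-3,r2:Add1,r3:4,r4:2,r5:9
c9: stall | r0:Add2,r1:-3,r2:Add1,r3:4,r4:2,r5:9
c10: stall | r0:Add2,r1:-3,r2:Add1,r3:4,r4:2,r5:9
c11: CDB Add1=-2; issue ADD r2<-Add1 | r0:Add2,r1:-3,r2:Add1,r3:4,r4:2,r5:9
c12: - | r0:Add2,r1:-3,r2:Add1,r3:4,r4:2,r5:9
c13: - | r0:Add2,r1:-3,r2:Add1,r3:4,r4:2,r5:9
c14: CDB Add2=-3 | r0:-3,r1:-3,r2:Add1,r3:4,r4:2,r5:9
c15: - | r0:-3,r1:-3,r2:Add1,r3:4,r4:2,r5:9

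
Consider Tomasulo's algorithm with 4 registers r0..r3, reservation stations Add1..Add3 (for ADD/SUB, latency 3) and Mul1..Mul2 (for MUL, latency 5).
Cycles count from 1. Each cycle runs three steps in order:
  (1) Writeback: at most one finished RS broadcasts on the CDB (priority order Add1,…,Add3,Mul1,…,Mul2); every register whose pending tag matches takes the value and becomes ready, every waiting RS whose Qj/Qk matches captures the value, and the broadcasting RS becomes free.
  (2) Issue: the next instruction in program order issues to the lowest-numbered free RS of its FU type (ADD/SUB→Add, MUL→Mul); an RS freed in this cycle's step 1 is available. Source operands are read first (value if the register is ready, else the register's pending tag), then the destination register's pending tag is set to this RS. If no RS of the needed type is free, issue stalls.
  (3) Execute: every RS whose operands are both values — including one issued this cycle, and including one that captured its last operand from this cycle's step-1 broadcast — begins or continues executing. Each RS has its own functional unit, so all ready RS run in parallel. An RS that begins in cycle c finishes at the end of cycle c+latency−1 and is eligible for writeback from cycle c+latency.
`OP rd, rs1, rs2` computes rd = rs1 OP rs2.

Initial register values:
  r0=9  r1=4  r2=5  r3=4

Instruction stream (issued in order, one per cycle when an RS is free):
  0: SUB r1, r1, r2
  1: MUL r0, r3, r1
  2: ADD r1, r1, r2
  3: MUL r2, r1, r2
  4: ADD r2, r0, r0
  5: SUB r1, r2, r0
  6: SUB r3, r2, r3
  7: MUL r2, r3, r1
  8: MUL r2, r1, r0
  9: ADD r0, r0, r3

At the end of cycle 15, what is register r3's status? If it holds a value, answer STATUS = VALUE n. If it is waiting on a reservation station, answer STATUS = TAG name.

cycle 1: issue SUB r1<-Add1 // r0:9,r1:Add1,r2:5,r3:4
cycle 2: issue MUL r0<-Mul1 // r0:Mul1,r1:Add1,r2:5,r3:4
cycle 3: issue ADD r1<-Add2 // r0:Mul1,r1:Add2,r2:5,r3:4
cycle 4: CDB Add1=-1; issue MUL r2<-Mul2 // r0:Mul1,r1:Add2,r2:Mul2,r3:4
cycle 5: issue ADD r2<-Add1 // r0:Mul1,r1:Add2,r2:Add1,r3:4
cycle 6: issue SUB r1<-Add3 // r0:Mul1,r1:Add3,r2:Add1,r3:4
cycle 7: CDB Add2=4; issue SUB r3<-Add2 // r0:Mul1,r1:Add3,r2:Add1,r3:Add2
cycle 8: stall // r0:Mul1,r1:Add3,r2:Add1,r3:Add2
cycle 9: CDB Mul1=-4; issue MUL r2<-Mul1 // r0:-4,r1:Add3,r2:Mul1,r3:Add2
cycle 10: stall // r0:-4,r1:Add3,r2:Mul1,r3:Add2
cycle 11: stall // r0:-4,r1:Add3,r2:Mul1,r3:Add2
cycle 12: CDB Add1=-8; stall // r0:-4,r1:Add3,r2:Mul1,r3:Add2
cycle 13: CDB Mul2=20; issue MUL r2<-Mul2 // r0:-4,r1:Add3,r2:Mul2,r3:Add2
cycle 14: issue ADD r0<-Add1 // r0:Add1,r1:Add3,r2:Mul2,r3:Add2
cycle 15: CDB Add2=-12 // r0:Add1,r1:Add3,r2:Mul2,r3:-12

STATUS = VALUE -12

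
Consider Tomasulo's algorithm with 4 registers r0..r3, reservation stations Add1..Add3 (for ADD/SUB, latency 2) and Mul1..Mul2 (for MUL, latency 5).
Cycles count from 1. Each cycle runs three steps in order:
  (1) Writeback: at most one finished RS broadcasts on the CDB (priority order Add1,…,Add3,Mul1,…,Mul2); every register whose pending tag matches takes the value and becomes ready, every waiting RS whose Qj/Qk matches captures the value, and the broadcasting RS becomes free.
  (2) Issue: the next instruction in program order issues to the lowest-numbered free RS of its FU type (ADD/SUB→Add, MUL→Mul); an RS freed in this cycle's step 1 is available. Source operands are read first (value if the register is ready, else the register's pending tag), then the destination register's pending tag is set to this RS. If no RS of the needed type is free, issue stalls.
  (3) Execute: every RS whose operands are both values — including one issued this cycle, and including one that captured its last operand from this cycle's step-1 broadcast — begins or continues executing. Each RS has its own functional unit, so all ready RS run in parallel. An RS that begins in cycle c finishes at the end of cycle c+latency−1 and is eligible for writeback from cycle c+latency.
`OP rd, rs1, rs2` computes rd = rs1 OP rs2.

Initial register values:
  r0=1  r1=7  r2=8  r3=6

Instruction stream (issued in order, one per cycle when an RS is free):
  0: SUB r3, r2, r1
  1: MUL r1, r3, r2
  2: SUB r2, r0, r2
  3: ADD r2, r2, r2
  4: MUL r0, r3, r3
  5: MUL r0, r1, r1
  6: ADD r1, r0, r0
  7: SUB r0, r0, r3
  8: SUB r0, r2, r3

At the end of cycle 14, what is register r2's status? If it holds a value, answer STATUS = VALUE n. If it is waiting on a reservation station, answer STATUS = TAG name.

STATUS = VALUE -14

c1: issue SUB r3<-Add1 | r0:1,r1:7,r2:8,r3:Add1
c2: issue MUL r1<-Mul1 | r0:1,r1:Mul1,r2:8,r3:Add1
c3: CDB Add1=1; issue SUB r2<-Add1 | r0:1,r1:Mul1,r2:Add1,r3:1
c4: issue ADD r2<-Add2 | r0:1,r1:Mul1,r2:Add2,r3:1
c5: CDB Add1=-7; issue MUL r0<-Mul2 | r0:Mul2,r1:Mul1,r2:Add2,r3:1
c6: stall | r0:Mul2,r1:Mul1,r2:Add2,r3:1
c7: CDB Add2=-14; stall | r0:Mul2,r1:Mul1,r2:-14,r3:1
c8: CDB Mul1=8; issue MUL r0<-Mul1 | r0:Mul1,r1:8,r2:-14,r3:1
c9: issue ADD r1<-Add1 | r0:Mul1,r1:Add1,r2:-14,r3:1
c10: CDB Mul2=1; issue SUB r0<-Add2 | r0:Add2,r1:Add1,r2:-14,r3:1
c11: issue SUB r0<-Add3 | r0:Add3,r1:Add1,r2:-14,r3:1
c12: - | r0:Add3,r1:Add1,r2:-14,r3:1
c13: CDB Add3=-15 | r0:-15,r1:Add1,r2:-14,r3:1
c14: CDB Mul1=64 | r0:-15,r1:Add1,r2:-14,r3:1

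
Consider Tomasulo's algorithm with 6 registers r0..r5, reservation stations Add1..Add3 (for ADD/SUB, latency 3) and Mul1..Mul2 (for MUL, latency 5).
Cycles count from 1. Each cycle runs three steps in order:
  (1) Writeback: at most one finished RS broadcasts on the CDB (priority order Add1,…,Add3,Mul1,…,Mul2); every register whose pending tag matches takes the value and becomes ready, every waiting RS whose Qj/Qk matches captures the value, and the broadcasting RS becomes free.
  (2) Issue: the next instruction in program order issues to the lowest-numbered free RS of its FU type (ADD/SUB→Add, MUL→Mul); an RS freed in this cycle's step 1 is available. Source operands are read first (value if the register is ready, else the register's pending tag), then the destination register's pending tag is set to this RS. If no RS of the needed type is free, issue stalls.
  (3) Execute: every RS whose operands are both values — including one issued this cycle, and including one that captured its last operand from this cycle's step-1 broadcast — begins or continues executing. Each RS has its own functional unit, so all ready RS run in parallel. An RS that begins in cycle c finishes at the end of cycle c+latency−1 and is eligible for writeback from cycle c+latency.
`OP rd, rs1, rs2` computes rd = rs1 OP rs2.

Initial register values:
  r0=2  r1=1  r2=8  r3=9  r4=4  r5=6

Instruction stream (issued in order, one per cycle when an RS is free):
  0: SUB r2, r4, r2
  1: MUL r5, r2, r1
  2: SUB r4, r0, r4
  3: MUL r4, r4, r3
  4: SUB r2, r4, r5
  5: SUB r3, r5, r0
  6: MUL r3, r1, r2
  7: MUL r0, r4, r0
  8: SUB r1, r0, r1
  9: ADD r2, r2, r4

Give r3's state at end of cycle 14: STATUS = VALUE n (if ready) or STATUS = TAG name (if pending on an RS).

  c1: issue SUB r2<-Add1  regs: r0:2,r1:1,r2:Add1,r3:9,r4:4,r5:6
  c2: issue MUL r5<-Mul1  regs: r0:2,r1:1,r2:Add1,r3:9,r4:4,r5:Mul1
  c3: issue SUB r4<-Add2  regs: r0:2,r1:1,r2:Add1,r3:9,r4:Add2,r5:Mul1
  c4: CDB Add1=-4; issue MUL r4<-Mul2  regs: r0:2,r1:1,r2:-4,r3:9,r4:Mul2,r5:Mul1
  c5: issue SUB r2<-Add1  regs: r0:2,r1:1,r2:Add1,r3:9,r4:Mul2,r5:Mul1
  c6: CDB Add2=-2; issue SUB r3<-Add2  regs: r0:2,r1:1,r2:Add1,r3:Add2,r4:Mul2,r5:Mul1
  c7: stall  regs: r0:2,r1:1,r2:Add1,r3:Add2,r4:Mul2,r5:Mul1
  c8: stall  regs: r0:2,r1:1,r2:Add1,r3:Add2,r4:Mul2,r5:Mul1
  c9: CDB Mul1=-4; issue MUL r3<-Mul1  regs: r0:2,r1:1,r2:Add1,r3:Mul1,r4:Mul2,r5:-4
  c10: stall  regs: r0:2,r1:1,r2:Add1,r3:Mul1,r4:Mul2,r5:-4
  c11: CDB Mul2=-18; issue MUL r0<-Mul2  regs: r0:Mul2,r1:1,r2:Add1,r3:Mul1,r4:-18,r5:-4
  c12: CDB Add2=-6; issue SUB r1<-Add2  regs: r0:Mul2,r1:Add2,r2:Add1,r3:Mul1,r4:-18,r5:-4
  c13: issue ADD r2<-Add3  regs: r0:Mul2,r1:Add2,r2:Add3,r3:Mul1,r4:-18,r5:-4
  c14: CDB Add1=-14  regs: r0:Mul2,r1:Add2,r2:Add3,r3:Mul1,r4:-18,r5:-4

STATUS = TAG Mul1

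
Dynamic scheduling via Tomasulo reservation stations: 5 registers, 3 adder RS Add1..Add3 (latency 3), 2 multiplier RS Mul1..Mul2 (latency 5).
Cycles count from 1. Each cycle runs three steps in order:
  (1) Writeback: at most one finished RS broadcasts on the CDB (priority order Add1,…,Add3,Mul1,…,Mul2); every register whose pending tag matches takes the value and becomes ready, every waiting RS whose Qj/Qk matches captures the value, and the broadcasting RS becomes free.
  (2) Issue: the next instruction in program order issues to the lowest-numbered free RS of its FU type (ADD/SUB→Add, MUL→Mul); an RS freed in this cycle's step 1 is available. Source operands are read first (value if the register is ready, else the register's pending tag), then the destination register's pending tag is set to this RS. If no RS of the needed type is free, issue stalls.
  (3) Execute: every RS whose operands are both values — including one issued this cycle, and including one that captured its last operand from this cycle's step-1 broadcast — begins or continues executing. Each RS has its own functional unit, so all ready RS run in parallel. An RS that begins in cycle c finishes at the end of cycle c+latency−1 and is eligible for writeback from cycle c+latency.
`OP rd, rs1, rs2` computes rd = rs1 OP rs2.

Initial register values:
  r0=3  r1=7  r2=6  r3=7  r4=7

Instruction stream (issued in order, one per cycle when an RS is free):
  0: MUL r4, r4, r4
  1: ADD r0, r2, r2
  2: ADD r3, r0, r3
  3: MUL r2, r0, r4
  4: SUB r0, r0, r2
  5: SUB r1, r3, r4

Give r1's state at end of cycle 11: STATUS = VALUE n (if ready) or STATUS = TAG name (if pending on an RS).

STATUS = VALUE -30

  c1: issue MUL r4<-Mul1  regs: r0:3,r1:7,r2:6,r3:7,r4:Mul1
  c2: issue ADD r0<-Add1  regs: r0:Add1,r1:7,r2:6,r3:7,r4:Mul1
  c3: issue ADD r3<-Add2  regs: r0:Add1,r1:7,r2:6,r3:Add2,r4:Mul1
  c4: issue MUL r2<-Mul2  regs: r0:Add1,r1:7,r2:Mul2,r3:Add2,r4:Mul1
  c5: CDB Add1=12; issue SUB r0<-Add1  regs: r0:Add1,r1:7,r2:Mul2,r3:Add2,r4:Mul1
  c6: CDB Mul1=49; issue SUB r1<-Add3  regs: r0:Add1,r1:Add3,r2:Mul2,r3:Add2,r4:49
  c7: -  regs: r0:Add1,r1:Add3,r2:Mul2,r3:Add2,r4:49
  c8: CDB Add2=19  regs: r0:Add1,r1:Add3,r2:Mul2,r3:19,r4:49
  c9: -  regs: r0:Add1,r1:Add3,r2:Mul2,r3:19,r4:49
  c10: -  regs: r0:Add1,r1:Add3,r2:Mul2,r3:19,r4:49
  c11: CDB Add3=-30  regs: r0:Add1,r1:-30,r2:Mul2,r3:19,r4:49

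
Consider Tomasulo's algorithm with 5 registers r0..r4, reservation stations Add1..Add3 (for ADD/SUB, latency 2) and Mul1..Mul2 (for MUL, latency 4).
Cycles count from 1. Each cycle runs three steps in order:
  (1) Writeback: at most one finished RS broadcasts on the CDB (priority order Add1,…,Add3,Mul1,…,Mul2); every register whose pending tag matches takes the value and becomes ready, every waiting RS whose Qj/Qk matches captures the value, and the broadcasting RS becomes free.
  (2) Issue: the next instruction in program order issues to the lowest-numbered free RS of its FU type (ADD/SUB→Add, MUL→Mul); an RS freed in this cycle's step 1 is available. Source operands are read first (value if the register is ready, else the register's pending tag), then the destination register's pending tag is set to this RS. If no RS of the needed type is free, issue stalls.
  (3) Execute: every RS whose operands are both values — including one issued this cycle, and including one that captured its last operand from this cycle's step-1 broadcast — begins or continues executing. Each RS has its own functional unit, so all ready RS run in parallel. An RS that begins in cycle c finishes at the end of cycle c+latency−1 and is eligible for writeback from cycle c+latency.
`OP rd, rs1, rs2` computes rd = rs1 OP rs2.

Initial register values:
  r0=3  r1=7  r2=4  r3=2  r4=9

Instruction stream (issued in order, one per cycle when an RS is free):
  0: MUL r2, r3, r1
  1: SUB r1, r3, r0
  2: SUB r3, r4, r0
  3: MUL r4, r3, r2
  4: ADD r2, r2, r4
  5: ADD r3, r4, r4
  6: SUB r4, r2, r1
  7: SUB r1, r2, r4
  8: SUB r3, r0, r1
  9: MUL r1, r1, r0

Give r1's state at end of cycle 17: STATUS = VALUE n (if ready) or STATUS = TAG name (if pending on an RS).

cycle 1: issue MUL r2<-Mul1 // r0:3,r1:7,r2:Mul1,r3:2,r4:9
cycle 2: issue SUB r1<-Add1 // r0:3,r1:Add1,r2:Mul1,r3:2,r4:9
cycle 3: issue SUB r3<-Add2 // r0:3,r1:Add1,r2:Mul1,r3:Add2,r4:9
cycle 4: CDB Add1=-1; issue MUL r4<-Mul2 // r0:3,r1:-1,r2:Mul1,r3:Add2,r4:Mul2
cycle 5: CDB Add2=6; issue ADD r2<-Add1 // r0:3,r1:-1,r2:Add1,r3:6,r4:Mul2
cycle 6: CDB Mul1=14; issue ADD r3<-Add2 // r0:3,r1:-1,r2:Add1,r3:Add2,r4:Mul2
cycle 7: issue SUB r4<-Add3 // r0:3,r1:-1,r2:Add1,r3:Add2,r4:Add3
cycle 8: stall // r0:3,r1:-1,r2:Add1,r3:Add2,r4:Add3
cycle 9: stall // r0:3,r1:-1,r2:Add1,r3:Add2,r4:Add3
cycle 10: CDB Mul2=84; stall // r0:3,r1:-1,r2:Add1,r3:Add2,r4:Add3
cycle 11: stall // r0:3,r1:-1,r2:Add1,r3:Add2,r4:Add3
cycle 12: CDB Add1=98; issue SUB r1<-Add1 // r0:3,r1:Add1,r2:98,r3:Add2,r4:Add3
cycle 13: CDB Add2=168; issue SUB r3<-Add2 // r0:3,r1:Add1,r2:98,r3:Add2,r4:Add3
cycle 14: CDB Add3=99; issue MUL r1<-Mul1 // r0:3,r1:Mul1,r2:98,r3:Add2,r4:99
cycle 15: - // r0:3,r1:Mul1,r2:98,r3:Add2,r4:99
cycle 16: CDB Add1=-1 // r0:3,r1:Mul1,r2:98,r3:Add2,r4:99
cycle 17: - // r0:3,r1:Mul1,r2:98,r3:Add2,r4:99

STATUS = TAG Mul1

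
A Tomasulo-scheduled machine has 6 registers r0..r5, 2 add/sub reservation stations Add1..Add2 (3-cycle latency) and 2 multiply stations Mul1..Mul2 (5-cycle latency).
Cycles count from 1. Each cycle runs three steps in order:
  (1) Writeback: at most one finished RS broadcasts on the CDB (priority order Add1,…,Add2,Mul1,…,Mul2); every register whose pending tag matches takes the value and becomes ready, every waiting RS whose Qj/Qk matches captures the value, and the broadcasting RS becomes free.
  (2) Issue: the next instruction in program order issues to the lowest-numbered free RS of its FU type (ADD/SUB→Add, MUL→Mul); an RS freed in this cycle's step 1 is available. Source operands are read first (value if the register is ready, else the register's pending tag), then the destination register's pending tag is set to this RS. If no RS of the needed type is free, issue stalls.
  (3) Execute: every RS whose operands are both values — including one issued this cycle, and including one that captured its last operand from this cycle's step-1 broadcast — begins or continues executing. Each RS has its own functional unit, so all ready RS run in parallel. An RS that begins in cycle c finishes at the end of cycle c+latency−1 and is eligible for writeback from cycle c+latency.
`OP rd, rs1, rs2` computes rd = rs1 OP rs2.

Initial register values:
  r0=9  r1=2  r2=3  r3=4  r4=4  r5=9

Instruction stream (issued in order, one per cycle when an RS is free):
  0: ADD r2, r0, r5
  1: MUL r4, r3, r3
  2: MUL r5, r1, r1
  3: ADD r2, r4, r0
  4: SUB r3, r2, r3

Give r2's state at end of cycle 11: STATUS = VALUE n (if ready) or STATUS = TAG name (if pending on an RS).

cycle 1: issue ADD r2<-Add1 // r0:9,r1:2,r2:Add1,r3:4,r4:4,r5:9
cycle 2: issue MUL r4<-Mul1 // r0:9,r1:2,r2:Add1,r3:4,r4:Mul1,r5:9
cycle 3: issue MUL r5<-Mul2 // r0:9,r1:2,r2:Add1,r3:4,r4:Mul1,r5:Mul2
cycle 4: CDB Add1=18; issue ADD r2<-Add1 // r0:9,r1:2,r2:Add1,r3:4,r4:Mul1,r5:Mul2
cycle 5: issue SUB r3<-Add2 // r0:9,r1:2,r2:Add1,r3:Add2,r4:Mul1,r5:Mul2
cycle 6: - // r0:9,r1:2,r2:Add1,r3:Add2,r4:Mul1,r5:Mul2
cycle 7: CDB Mul1=16 // r0:9,r1:2,r2:Add1,r3:Add2,r4:16,r5:Mul2
cycle 8: CDB Mul2=4 // r0:9,r1:2,r2:Add1,r3:Add2,r4:16,r5:4
cycle 9: - // r0:9,r1:2,r2:Add1,r3:Add2,r4:16,r5:4
cycle 10: CDB Add1=25 // r0:9,r1:2,r2:25,r3:Add2,r4:16,r5:4
cycle 11: - // r0:9,r1:2,r2:25,r3:Add2,r4:16,r5:4

STATUS = VALUE 25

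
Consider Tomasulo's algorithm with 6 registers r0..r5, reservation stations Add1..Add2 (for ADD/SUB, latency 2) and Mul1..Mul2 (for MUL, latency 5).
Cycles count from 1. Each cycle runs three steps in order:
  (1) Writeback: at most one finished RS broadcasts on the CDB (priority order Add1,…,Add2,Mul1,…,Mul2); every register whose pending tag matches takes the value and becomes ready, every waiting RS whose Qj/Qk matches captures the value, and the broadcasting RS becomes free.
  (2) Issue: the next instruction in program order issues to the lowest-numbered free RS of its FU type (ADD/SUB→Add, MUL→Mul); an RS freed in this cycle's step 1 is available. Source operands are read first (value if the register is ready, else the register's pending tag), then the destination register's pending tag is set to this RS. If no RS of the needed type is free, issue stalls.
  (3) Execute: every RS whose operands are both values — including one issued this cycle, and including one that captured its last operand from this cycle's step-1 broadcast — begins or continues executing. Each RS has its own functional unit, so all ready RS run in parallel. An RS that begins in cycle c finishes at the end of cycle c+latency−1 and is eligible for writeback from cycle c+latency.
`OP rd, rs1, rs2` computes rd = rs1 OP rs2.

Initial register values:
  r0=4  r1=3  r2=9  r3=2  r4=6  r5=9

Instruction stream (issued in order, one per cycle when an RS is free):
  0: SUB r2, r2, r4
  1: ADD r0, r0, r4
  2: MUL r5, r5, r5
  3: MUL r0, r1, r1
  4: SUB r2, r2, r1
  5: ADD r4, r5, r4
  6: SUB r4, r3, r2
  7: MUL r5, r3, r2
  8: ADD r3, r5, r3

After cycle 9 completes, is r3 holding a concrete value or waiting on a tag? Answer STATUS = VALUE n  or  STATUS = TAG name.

cycle 1: issue SUB r2<-Add1 // r0:4,r1:3,r2:Add1,r3:2,r4:6,r5:9
cycle 2: issue ADD r0<-Add2 // r0:Add2,r1:3,r2:Add1,r3:2,r4:6,r5:9
cycle 3: CDB Add1=3; issue MUL r5<-Mul1 // r0:Add2,r1:3,r2:3,r3:2,r4:6,r5:Mul1
cycle 4: CDB Add2=10; issue MUL r0<-Mul2 // r0:Mul2,r1:3,r2:3,r3:2,r4:6,r5:Mul1
cycle 5: issue SUB r2<-Add1 // r0:Mul2,r1:3,r2:Add1,r3:2,r4:6,r5:Mul1
cycle 6: issue ADD r4<-Add2 // r0:Mul2,r1:3,r2:Add1,r3:2,r4:Add2,r5:Mul1
cycle 7: CDB Add1=0; issue SUB r4<-Add1 // r0:Mul2,r1:3,r2:0,r3:2,r4:Add1,r5:Mul1
cycle 8: CDB Mul1=81; issue MUL r5<-Mul1 // r0:Mul2,r1:3,r2:0,r3:2,r4:Add1,r5:Mul1
cycle 9: CDB Add1=2; issue ADD r3<-Add1 // r0:Mul2,r1:3,r2:0,r3:Add1,r4:2,r5:Mul1

STATUS = TAG Add1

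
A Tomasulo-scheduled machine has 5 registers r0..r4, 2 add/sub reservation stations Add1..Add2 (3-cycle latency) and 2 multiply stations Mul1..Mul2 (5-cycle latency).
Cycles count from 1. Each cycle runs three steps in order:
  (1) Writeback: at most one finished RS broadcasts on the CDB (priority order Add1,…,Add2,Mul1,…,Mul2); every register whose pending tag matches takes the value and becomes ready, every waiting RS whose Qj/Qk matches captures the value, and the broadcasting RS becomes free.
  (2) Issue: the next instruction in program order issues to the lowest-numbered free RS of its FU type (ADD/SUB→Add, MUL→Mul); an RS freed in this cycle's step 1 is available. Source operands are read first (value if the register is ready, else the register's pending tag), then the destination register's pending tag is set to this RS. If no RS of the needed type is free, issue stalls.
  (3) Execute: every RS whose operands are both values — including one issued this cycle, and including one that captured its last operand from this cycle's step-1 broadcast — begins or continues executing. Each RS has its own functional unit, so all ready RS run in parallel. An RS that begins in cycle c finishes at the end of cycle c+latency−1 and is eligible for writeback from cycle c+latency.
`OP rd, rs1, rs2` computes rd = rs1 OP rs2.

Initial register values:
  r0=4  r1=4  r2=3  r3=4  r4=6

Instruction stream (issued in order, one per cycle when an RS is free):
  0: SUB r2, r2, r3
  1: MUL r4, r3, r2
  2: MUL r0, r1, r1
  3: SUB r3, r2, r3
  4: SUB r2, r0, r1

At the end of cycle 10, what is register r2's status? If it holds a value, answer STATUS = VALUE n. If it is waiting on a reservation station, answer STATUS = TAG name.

c1: issue SUB r2<-Add1 | r0:4,r1:4,r2:Add1,r3:4,r4:6
c2: issue MUL r4<-Mul1 | r0:4,r1:4,r2:Add1,r3:4,r4:Mul1
c3: issue MUL r0<-Mul2 | r0:Mul2,r1:4,r2:Add1,r3:4,r4:Mul1
c4: CDB Add1=-1; issue SUB r3<-Add1 | r0:Mul2,r1:4,r2:-1,r3:Add1,r4:Mul1
c5: issue SUB r2<-Add2 | r0:Mul2,r1:4,r2:Add2,r3:Add1,r4:Mul1
c6: - | r0:Mul2,r1:4,r2:Add2,r3:Add1,r4:Mul1
c7: CDB Add1=-5 | r0:Mul2,r1:4,r2:Add2,r3:-5,r4:Mul1
c8: CDB Mul2=16 | r0:16,r1:4,r2:Add2,r3:-5,r4:Mul1
c9: CDB Mul1=-4 | r0:16,r1:4,r2:Add2,r3:-5,r4:-4
c10: - | r0:16,r1:4,r2:Add2,r3:-5,r4:-4

STATUS = TAG Add2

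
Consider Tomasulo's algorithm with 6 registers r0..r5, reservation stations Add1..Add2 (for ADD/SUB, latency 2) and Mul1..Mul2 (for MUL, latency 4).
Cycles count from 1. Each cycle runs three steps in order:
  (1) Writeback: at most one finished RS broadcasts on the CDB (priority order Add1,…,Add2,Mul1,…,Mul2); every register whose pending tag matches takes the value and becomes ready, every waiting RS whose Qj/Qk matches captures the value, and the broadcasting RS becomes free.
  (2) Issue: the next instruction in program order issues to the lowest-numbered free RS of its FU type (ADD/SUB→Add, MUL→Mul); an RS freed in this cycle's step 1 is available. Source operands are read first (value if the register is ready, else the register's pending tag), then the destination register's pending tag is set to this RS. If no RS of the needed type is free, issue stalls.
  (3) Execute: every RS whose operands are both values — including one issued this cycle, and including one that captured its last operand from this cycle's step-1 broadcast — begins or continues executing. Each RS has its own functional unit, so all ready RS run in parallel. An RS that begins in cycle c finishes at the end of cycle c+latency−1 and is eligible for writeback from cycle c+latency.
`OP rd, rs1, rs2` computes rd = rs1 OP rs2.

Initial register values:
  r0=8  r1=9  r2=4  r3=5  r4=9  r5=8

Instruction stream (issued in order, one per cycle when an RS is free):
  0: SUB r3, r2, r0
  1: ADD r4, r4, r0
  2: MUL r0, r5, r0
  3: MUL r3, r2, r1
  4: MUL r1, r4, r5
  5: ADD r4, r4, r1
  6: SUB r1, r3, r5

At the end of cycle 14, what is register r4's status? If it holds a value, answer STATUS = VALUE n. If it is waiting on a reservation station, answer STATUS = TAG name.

STATUS = VALUE 153

cycle 1: issue SUB r3<-Add1 // r0:8,r1:9,r2:4,r3:Add1,r4:9,r5:8
cycle 2: issue ADD r4<-Add2 // r0:8,r1:9,r2:4,r3:Add1,r4:Add2,r5:8
cycle 3: CDB Add1=-4; issue MUL r0<-Mul1 // r0:Mul1,r1:9,r2:4,r3:-4,r4:Add2,r5:8
cycle 4: CDB Add2=17; issue MUL r3<-Mul2 // r0:Mul1,r1:9,r2:4,r3:Mul2,r4:17,r5:8
cycle 5: stall // r0:Mul1,r1:9,r2:4,r3:Mul2,r4:17,r5:8
cycle 6: stall // r0:Mul1,r1:9,r2:4,r3:Mul2,r4:17,r5:8
cycle 7: CDB Mul1=64; issue MUL r1<-Mul1 // r0:64,r1:Mul1,r2:4,r3:Mul2,r4:17,r5:8
cycle 8: CDB Mul2=36; issue ADD r4<-Add1 // r0:64,r1:Mul1,r2:4,r3:36,r4:Add1,r5:8
cycle 9: issue SUB r1<-Add2 // r0:64,r1:Add2,r2:4,r3:36,r4:Add1,r5:8
cycle 10: - // r0:64,r1:Add2,r2:4,r3:36,r4:Add1,r5:8
cycle 11: CDB Add2=28 // r0:64,r1:28,r2:4,r3:36,r4:Add1,r5:8
cycle 12: CDB Mul1=136 // r0:64,r1:28,r2:4,r3:36,r4:Add1,r5:8
cycle 13: - // r0:64,r1:28,r2:4,r3:36,r4:Add1,r5:8
cycle 14: CDB Add1=153 // r0:64,r1:28,r2:4,r3:36,r4:153,r5:8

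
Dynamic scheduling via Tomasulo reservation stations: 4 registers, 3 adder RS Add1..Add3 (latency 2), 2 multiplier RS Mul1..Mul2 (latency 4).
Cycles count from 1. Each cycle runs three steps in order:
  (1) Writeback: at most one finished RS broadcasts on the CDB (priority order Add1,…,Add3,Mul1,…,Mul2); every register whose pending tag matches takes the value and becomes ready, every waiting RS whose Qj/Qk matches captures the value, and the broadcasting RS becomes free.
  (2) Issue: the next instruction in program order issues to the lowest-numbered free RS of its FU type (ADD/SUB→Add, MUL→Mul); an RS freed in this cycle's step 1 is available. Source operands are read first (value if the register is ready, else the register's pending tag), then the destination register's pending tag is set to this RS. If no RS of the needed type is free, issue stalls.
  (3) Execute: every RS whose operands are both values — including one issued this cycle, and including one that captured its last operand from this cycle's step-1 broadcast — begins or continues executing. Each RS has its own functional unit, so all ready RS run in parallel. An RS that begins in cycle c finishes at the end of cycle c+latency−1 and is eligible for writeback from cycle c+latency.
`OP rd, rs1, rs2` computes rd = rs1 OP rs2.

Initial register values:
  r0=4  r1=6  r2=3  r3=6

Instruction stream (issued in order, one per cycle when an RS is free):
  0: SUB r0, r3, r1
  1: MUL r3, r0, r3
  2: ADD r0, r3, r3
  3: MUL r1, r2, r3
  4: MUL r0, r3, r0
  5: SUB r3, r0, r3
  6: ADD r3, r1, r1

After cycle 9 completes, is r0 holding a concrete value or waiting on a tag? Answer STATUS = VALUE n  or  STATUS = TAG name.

STATUS = TAG Mul1

  c1: issue SUB r0<-Add1  regs: r0:Add1,r1:6,r2:3,r3:6
  c2: issue MUL r3<-Mul1  regs: r0:Add1,r1:6,r2:3,r3:Mul1
  c3: CDB Add1=0; issue ADD r0<-Add1  regs: r0:Add1,r1:6,r2:3,r3:Mul1
  c4: issue MUL r1<-Mul2  regs: r0:Add1,r1:Mul2,r2:3,r3:Mul1
  c5: stall  regs: r0:Add1,r1:Mul2,r2:3,r3:Mul1
  c6: stall  regs: r0:Add1,r1:Mul2,r2:3,r3:Mul1
  c7: CDB Mul1=0; issue MUL r0<-Mul1  regs: r0:Mul1,r1:Mul2,r2:3,r3:0
  c8: issue SUB r3<-Add2  regs: r0:Mul1,r1:Mul2,r2:3,r3:Add2
  c9: CDB Add1=0; issue ADD r3<-Add1  regs: r0:Mul1,r1:Mul2,r2:3,r3:Add1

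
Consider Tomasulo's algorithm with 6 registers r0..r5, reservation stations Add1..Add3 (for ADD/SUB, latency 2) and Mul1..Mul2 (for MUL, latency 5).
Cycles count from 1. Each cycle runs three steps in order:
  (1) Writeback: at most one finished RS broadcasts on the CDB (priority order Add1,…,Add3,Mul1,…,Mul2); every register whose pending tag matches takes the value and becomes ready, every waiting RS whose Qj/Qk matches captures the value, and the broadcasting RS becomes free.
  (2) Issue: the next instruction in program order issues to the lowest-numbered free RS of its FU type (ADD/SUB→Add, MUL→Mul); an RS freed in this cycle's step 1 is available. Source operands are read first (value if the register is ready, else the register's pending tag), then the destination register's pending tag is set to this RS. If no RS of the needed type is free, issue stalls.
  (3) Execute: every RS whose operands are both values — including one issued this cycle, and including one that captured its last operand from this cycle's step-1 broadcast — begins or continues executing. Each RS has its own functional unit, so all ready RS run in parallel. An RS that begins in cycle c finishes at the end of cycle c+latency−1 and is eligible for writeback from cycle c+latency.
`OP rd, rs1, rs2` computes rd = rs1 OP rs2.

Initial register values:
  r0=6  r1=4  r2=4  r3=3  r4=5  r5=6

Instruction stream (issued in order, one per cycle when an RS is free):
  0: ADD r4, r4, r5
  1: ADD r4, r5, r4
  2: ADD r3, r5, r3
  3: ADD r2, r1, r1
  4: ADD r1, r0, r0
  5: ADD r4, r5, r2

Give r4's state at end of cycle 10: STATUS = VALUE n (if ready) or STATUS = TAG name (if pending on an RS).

cycle 1: issue ADD r4<-Add1 // r0:6,r1:4,r2:4,r3:3,r4:Add1,r5:6
cycle 2: issue ADD r4<-Add2 // r0:6,r1:4,r2:4,r3:3,r4:Add2,r5:6
cycle 3: CDB Add1=11; issue ADD r3<-Add1 // r0:6,r1:4,r2:4,r3:Add1,r4:Add2,r5:6
cycle 4: issue ADD r2<-Add3 // r0:6,r1:4,r2:Add3,r3:Add1,r4:Add2,r5:6
cycle 5: CDB Add1=9; issue ADD r1<-Add1 // r0:6,r1:Add1,r2:Add3,r3:9,r4:Add2,r5:6
cycle 6: CDB Add2=17; issue ADD r4<-Add2 // r0:6,r1:Add1,r2:Add3,r3:9,r4:Add2,r5:6
cycle 7: CDB Add1=12 // r0:6,r1:12,r2:Add3,r3:9,r4:Add2,r5:6
cycle 8: CDB Add3=8 // r0:6,r1:12,r2:8,r3:9,r4:Add2,r5:6
cycle 9: - // r0:6,r1:12,r2:8,r3:9,r4:Add2,r5:6
cycle 10: CDB Add2=14 // r0:6,r1:12,r2:8,r3:9,r4:14,r5:6

STATUS = VALUE 14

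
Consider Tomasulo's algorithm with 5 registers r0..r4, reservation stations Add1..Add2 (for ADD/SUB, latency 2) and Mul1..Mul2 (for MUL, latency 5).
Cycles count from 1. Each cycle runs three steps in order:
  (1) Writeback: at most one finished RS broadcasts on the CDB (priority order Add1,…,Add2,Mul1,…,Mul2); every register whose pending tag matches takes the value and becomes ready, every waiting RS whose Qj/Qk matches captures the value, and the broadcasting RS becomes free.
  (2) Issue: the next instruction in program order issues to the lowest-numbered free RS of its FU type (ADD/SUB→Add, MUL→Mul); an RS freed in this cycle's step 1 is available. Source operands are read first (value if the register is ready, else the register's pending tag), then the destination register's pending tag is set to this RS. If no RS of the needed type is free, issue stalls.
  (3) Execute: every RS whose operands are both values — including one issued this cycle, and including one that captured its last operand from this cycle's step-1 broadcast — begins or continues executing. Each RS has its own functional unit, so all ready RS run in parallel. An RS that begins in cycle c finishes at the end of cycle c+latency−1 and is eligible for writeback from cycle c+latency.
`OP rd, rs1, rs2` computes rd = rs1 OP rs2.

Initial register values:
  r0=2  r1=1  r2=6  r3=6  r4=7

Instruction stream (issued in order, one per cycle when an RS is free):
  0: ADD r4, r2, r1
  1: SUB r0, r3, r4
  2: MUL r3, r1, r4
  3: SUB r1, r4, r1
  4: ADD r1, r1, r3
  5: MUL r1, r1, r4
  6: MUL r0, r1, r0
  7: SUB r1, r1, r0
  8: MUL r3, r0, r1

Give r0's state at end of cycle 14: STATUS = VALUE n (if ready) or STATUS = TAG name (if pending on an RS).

cycle 1: issue ADD r4<-Add1 // r0:2,r1:1,r2:6,r3:6,r4:Add1
cycle 2: issue SUB r0<-Add2 // r0:Add2,r1:1,r2:6,r3:6,r4:Add1
cycle 3: CDB Add1=7; issue MUL r3<-Mul1 // r0:Add2,r1:1,r2:6,r3:Mul1,r4:7
cycle 4: issue SUB r1<-Add1 // r0:Add2,r1:Add1,r2:6,r3:Mul1,r4:7
cycle 5: CDB Add2=-1; issue ADD r1<-Add2 // r0:-1,r1:Add2,r2:6,r3:Mul1,r4:7
cycle 6: CDB Add1=6; issue MUL r1<-Mul2 // r0:-1,r1:Mul2,r2:6,r3:Mul1,r4:7
cycle 7: stall // r0:-1,r1:Mul2,r2:6,r3:Mul1,r4:7
cycle 8: CDB Mul1=7; issue MUL r0<-Mul1 // r0:Mul1,r1:Mul2,r2:6,r3:7,r4:7
cycle 9: issue SUB r1<-Add1 // r0:Mul1,r1:Add1,r2:6,r3:7,r4:7
cycle 10: CDB Add2=13; stall // r0:Mul1,r1:Add1,r2:6,r3:7,r4:7
cycle 11: stall // r0:Mul1,r1:Add1,r2:6,r3:7,r4:7
cycle 12: stall // r0:Mul1,r1:Add1,r2:6,r3:7,r4:7
cycle 13: stall // r0:Mul1,r1:Add1,r2:6,r3:7,r4:7
cycle 14: stall // r0:Mul1,r1:Add1,r2:6,r3:7,r4:7

STATUS = TAG Mul1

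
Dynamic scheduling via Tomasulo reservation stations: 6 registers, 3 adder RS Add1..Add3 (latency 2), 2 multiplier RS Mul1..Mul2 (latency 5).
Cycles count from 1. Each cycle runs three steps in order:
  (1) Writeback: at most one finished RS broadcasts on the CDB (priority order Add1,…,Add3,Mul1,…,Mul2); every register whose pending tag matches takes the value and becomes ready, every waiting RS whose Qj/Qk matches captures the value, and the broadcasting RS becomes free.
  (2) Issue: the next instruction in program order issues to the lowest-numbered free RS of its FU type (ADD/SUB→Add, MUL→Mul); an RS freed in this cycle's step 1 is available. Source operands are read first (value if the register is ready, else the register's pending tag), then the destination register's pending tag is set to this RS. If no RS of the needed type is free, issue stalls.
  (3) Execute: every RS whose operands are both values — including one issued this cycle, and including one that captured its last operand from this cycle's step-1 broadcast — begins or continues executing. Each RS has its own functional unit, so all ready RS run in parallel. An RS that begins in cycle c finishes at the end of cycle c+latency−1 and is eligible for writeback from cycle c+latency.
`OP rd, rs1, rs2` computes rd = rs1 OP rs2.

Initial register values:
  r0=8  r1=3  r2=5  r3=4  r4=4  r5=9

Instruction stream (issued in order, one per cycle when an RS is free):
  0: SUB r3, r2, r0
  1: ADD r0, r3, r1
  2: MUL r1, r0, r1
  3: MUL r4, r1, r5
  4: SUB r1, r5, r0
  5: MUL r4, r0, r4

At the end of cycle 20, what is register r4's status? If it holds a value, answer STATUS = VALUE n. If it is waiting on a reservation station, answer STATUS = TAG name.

STATUS = VALUE 0

cycle 1: issue SUB r3<-Add1 // r0:8,r1:3,r2:5,r3:Add1,r4:4,r5:9
cycle 2: issue ADD r0<-Add2 // r0:Add2,r1:3,r2:5,r3:Add1,r4:4,r5:9
cycle 3: CDB Add1=-3; issue MUL r1<-Mul1 // r0:Add2,r1:Mul1,r2:5,r3:-3,r4:4,r5:9
cycle 4: issue MUL r4<-Mul2 // r0:Add2,r1:Mul1,r2:5,r3:-3,r4:Mul2,r5:9
cycle 5: CDB Add2=0; issue SUB r1<-Add1 // r0:0,r1:Add1,r2:5,r3:-3,r4:Mul2,r5:9
cycle 6: stall // r0:0,r1:Add1,r2:5,r3:-3,r4:Mul2,r5:9
cycle 7: CDB Add1=9; stall // r0:0,r1:9,r2:5,r3:-3,r4:Mul2,r5:9
cycle 8: stall // r0:0,r1:9,r2:5,r3:-3,r4:Mul2,r5:9
cycle 9: stall // r0:0,r1:9,r2:5,r3:-3,r4:Mul2,r5:9
cycle 10: CDB Mul1=0; issue MUL r4<-Mul1 // r0:0,r1:9,r2:5,r3:-3,r4:Mul1,r5:9
cycle 11: - // r0:0,r1:9,r2:5,r3:-3,r4:Mul1,r5:9
cycle 12: - // r0:0,r1:9,r2:5,r3:-3,r4:Mul1,r5:9
cycle 13: - // r0:0,r1:9,r2:5,r3:-3,r4:Mul1,r5:9
cycle 14: - // r0:0,r1:9,r2:5,r3:-3,r4:Mul1,r5:9
cycle 15: CDB Mul2=0 // r0:0,r1:9,r2:5,r3:-3,r4:Mul1,r5:9
cycle 16: - // r0:0,r1:9,r2:5,r3:-3,r4:Mul1,r5:9
cycle 17: - // r0:0,r1:9,r2:5,r3:-3,r4:Mul1,r5:9
cycle 18: - // r0:0,r1:9,r2:5,r3:-3,r4:Mul1,r5:9
cycle 19: - // r0:0,r1:9,r2:5,r3:-3,r4:Mul1,r5:9
cycle 20: CDB Mul1=0 // r0:0,r1:9,r2:5,r3:-3,r4:0,r5:9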